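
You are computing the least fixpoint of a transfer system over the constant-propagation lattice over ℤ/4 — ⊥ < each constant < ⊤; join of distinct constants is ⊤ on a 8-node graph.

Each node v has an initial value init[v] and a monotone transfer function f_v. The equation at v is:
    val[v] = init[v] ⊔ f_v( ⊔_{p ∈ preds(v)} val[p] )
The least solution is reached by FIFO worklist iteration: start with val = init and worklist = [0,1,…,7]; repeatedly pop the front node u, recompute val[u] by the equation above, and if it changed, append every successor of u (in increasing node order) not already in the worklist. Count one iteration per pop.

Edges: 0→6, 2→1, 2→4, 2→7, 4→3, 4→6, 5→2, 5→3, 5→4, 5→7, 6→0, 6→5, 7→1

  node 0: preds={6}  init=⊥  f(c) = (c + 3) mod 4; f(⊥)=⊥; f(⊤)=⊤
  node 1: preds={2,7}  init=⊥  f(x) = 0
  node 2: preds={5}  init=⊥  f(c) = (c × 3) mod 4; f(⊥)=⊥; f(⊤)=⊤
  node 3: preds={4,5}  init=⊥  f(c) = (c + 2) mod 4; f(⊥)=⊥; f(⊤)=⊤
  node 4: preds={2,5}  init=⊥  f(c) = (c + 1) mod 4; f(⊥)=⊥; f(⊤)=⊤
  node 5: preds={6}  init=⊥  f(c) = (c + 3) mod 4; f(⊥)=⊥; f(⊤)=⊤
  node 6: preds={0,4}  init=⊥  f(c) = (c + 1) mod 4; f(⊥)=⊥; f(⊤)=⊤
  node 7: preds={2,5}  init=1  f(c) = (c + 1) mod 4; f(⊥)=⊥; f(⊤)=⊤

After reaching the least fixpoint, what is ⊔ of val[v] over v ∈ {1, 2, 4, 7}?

⊤

Iteration log — 8 steps:
  step 1. node 0  ⊔preds=⊥  new=⊥  stable
  step 2. node 1  ⊔preds=1  new=0  old=⊥  +wl: 
  step 3. node 2  ⊔preds=⊥  new=⊥  stable
  step 4. node 3  ⊔preds=⊥  new=⊥  stable
  step 5. node 4  ⊔preds=⊥  new=⊥  stable
  step 6. node 5  ⊔preds=⊥  new=⊥  stable
  step 7. node 6  ⊔preds=⊥  new=⊥  stable
  step 8. node 7  ⊔preds=⊥  new=1  stable

Least fixpoint reached:
  node 0: ⊥
  node 1: 0
  node 2: ⊥
  node 3: ⊥
  node 4: ⊥
  node 5: ⊥
  node 6: ⊥
  node 7: 1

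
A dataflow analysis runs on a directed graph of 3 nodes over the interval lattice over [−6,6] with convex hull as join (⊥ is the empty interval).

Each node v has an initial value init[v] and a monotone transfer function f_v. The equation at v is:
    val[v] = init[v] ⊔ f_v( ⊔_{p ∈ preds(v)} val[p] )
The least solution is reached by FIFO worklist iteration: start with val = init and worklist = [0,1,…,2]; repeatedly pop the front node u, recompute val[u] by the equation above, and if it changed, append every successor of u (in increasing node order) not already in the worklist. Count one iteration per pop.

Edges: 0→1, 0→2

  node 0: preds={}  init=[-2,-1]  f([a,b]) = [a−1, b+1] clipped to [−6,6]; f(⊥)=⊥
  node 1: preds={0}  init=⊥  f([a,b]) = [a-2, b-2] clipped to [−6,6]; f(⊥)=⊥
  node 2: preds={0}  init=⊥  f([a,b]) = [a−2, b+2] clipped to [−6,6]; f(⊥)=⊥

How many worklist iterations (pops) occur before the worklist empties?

3

Iteration log — 3 steps:
  step 1. node 0  ⊔preds=⊥  new=[-2,-1]  stable
  step 2. node 1  ⊔preds=[-2,-1]  new=[-4,-3]  old=⊥  +wl: 
  step 3. node 2  ⊔preds=[-2,-1]  new=[-4,1]  old=⊥  +wl: 

Least fixpoint reached:
  node 0: [-2,-1]
  node 1: [-4,-3]
  node 2: [-4,1]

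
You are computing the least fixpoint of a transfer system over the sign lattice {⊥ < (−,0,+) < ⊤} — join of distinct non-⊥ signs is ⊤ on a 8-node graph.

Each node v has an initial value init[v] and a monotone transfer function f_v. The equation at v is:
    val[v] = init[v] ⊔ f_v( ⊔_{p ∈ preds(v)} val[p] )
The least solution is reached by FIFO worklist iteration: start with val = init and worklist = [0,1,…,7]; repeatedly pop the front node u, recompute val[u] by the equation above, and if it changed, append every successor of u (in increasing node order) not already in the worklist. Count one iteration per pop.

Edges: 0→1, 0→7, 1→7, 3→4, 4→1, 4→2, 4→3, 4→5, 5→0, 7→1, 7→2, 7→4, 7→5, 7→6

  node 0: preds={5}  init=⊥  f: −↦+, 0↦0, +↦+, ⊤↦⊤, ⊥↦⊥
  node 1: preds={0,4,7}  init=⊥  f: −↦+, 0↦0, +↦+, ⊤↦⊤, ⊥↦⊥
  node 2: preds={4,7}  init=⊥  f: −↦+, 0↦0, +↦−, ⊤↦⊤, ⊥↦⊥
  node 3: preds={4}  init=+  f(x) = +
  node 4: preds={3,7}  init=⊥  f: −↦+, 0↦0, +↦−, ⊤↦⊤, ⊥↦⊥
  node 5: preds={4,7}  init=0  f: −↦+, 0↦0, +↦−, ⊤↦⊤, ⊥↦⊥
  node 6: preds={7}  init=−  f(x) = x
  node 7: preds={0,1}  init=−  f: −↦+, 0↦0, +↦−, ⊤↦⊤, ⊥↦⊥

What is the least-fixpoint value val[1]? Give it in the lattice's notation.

⊤

Worklist (17 pops):
  #1 pop 0: in=0 → 0 (was ⊥); enqueue []
  #2 pop 1: in=⊤ → ⊤ (was ⊥); enqueue []
  #3 pop 2: in=− → + (was ⊥); enqueue []
  #4 pop 3: in=⊥ → + (no change)
  #5 pop 4: in=⊤ → ⊤ (was ⊥); enqueue [1,2,3]
  #6 pop 5: in=⊤ → ⊤ (was 0); enqueue [0]
  #7 pop 6: in=− → − (no change)
  #8 pop 7: in=⊤ → ⊤ (was −); enqueue [4,5,6]
  #9 pop 1: in=⊤ → ⊤ (no change)
  #10 pop 2: in=⊤ → ⊤ (was +); enqueue []
  #11 pop 3: in=⊤ → + (no change)
  #12 pop 0: in=⊤ → ⊤ (was 0); enqueue [1,7]
  #13 pop 4: in=⊤ → ⊤ (no change)
  #14 pop 5: in=⊤ → ⊤ (no change)
  #15 pop 6: in=⊤ → ⊤ (was −); enqueue []
  #16 pop 1: in=⊤ → ⊤ (no change)
  #17 pop 7: in=⊤ → ⊤ (no change)

Fixpoint:
  val[0] = ⊤
  val[1] = ⊤
  val[2] = ⊤
  val[3] = +
  val[4] = ⊤
  val[5] = ⊤
  val[6] = ⊤
  val[7] = ⊤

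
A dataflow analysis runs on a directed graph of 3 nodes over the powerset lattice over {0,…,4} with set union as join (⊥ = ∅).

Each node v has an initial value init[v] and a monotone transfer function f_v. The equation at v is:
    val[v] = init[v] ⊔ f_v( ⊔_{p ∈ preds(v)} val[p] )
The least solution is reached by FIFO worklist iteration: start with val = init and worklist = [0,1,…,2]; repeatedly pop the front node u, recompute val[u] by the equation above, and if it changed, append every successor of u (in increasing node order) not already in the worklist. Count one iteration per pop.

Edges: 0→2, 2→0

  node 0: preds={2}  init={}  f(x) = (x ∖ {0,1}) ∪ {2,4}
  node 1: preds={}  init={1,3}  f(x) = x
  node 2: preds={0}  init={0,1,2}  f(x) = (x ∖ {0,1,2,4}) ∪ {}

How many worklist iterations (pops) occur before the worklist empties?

Iteration log — 3 steps:
  step 1. node 0  ⊔preds={0,1,2}  new={2,4}  old={}  +wl: 
  step 2. node 1  ⊔preds={}  new={1,3}  stable
  step 3. node 2  ⊔preds={2,4}  new={0,1,2}  stable

Least fixpoint reached:
  node 0: {2,4}
  node 1: {1,3}
  node 2: {0,1,2}

3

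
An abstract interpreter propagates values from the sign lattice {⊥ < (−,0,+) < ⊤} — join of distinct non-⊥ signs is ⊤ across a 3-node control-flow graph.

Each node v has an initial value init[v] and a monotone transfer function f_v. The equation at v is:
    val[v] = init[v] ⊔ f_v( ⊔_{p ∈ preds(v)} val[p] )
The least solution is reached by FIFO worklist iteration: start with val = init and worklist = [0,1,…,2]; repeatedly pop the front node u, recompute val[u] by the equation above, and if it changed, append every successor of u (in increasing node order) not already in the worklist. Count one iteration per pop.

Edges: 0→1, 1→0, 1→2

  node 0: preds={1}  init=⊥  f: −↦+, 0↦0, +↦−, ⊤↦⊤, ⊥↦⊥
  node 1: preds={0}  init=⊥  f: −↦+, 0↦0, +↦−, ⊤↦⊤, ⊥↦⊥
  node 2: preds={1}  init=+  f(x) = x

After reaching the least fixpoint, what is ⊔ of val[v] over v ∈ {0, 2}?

Worklist (3 pops):
  #1 pop 0: in=⊥ → ⊥ (no change)
  #2 pop 1: in=⊥ → ⊥ (no change)
  #3 pop 2: in=⊥ → + (no change)

Fixpoint:
  val[0] = ⊥
  val[1] = ⊥
  val[2] = +

+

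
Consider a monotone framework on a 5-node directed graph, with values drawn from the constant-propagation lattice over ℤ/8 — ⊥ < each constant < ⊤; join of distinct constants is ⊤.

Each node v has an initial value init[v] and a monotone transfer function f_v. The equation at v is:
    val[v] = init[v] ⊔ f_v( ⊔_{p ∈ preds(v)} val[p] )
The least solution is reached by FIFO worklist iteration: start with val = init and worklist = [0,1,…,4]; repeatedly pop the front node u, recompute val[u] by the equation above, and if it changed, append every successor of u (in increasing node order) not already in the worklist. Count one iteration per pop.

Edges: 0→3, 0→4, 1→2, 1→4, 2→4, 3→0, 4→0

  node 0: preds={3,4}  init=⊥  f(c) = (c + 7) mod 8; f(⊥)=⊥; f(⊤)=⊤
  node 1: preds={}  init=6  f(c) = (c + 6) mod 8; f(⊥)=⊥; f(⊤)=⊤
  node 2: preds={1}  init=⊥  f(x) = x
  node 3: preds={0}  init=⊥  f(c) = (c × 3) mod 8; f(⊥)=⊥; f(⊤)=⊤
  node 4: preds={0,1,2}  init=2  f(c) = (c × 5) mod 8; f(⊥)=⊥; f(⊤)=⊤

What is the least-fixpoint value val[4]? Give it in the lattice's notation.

Trace (9 dequeues):
  [1] u=0 | in 2 | out 1 | prev ⊥ | push {}
  [2] u=1 | in ⊥ | out 6 | ==
  [3] u=2 | in 6 | out 6 | prev ⊥ | push {}
  [4] u=3 | in 1 | out 3 | prev ⊥ | push {0}
  [5] u=4 | in ⊤ | out ⊤ | prev 2 | push {}
  [6] u=0 | in ⊤ | out ⊤ | prev 1 | push {3,4}
  [7] u=3 | in ⊤ | out ⊤ | prev 3 | push {0}
  [8] u=4 | in ⊤ | out ⊤ | ==
  [9] u=0 | in ⊤ | out ⊤ | ==

Converged values:
  [0] ⊤
  [1] 6
  [2] 6
  [3] ⊤
  [4] ⊤

⊤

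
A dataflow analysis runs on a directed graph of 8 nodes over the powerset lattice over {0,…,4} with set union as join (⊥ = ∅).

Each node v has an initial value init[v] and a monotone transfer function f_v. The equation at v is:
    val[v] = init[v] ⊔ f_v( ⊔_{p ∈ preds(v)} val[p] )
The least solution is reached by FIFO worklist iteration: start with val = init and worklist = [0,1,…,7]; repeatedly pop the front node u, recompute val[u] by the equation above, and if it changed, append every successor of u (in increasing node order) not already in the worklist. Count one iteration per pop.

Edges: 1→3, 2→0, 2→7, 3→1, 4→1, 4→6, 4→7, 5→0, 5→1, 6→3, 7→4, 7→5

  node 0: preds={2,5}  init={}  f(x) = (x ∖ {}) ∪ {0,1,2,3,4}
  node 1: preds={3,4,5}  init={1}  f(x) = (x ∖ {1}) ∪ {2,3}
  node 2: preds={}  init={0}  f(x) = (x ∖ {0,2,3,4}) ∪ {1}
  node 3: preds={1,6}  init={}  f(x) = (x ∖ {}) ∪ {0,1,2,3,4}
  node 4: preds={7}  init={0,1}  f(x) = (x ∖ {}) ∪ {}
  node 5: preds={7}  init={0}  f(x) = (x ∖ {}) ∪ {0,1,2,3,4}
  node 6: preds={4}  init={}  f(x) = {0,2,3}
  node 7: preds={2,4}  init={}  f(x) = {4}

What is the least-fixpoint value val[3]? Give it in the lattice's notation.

{0,1,2,3,4}

Iteration log — 16 steps:
  step 1. node 0  ⊔preds={0}  new={0,1,2,3,4}  old={}  +wl: 
  step 2. node 1  ⊔preds={0,1}  new={0,1,2,3}  old={1}  +wl: 
  step 3. node 2  ⊔preds={}  new={0,1}  old={0}  +wl: 0
  step 4. node 3  ⊔preds={0,1,2,3}  new={0,1,2,3,4}  old={}  +wl: 1
  step 5. node 4  ⊔preds={}  new={0,1}  stable
  step 6. node 5  ⊔preds={}  new={0,1,2,3,4}  old={0}  +wl: 
  step 7. node 6  ⊔preds={0,1}  new={0,2,3}  old={}  +wl: 3
  step 8. node 7  ⊔preds={0,1}  new={4}  old={}  +wl: 4,5
  step 9. node 0  ⊔preds={0,1,2,3,4}  new={0,1,2,3,4}  stable
  step 10. node 1  ⊔preds={0,1,2,3,4}  new={0,1,2,3,4}  old={0,1,2,3}  +wl: 
  step 11. node 3  ⊔preds={0,1,2,3,4}  new={0,1,2,3,4}  stable
  step 12. node 4  ⊔preds={4}  new={0,1,4}  old={0,1}  +wl: 1,6,7
  step 13. node 5  ⊔preds={4}  new={0,1,2,3,4}  stable
  step 14. node 1  ⊔preds={0,1,2,3,4}  new={0,1,2,3,4}  stable
  step 15. node 6  ⊔preds={0,1,4}  new={0,2,3}  stable
  step 16. node 7  ⊔preds={0,1,4}  new={4}  stable

Least fixpoint reached:
  node 0: {0,1,2,3,4}
  node 1: {0,1,2,3,4}
  node 2: {0,1}
  node 3: {0,1,2,3,4}
  node 4: {0,1,4}
  node 5: {0,1,2,3,4}
  node 6: {0,2,3}
  node 7: {4}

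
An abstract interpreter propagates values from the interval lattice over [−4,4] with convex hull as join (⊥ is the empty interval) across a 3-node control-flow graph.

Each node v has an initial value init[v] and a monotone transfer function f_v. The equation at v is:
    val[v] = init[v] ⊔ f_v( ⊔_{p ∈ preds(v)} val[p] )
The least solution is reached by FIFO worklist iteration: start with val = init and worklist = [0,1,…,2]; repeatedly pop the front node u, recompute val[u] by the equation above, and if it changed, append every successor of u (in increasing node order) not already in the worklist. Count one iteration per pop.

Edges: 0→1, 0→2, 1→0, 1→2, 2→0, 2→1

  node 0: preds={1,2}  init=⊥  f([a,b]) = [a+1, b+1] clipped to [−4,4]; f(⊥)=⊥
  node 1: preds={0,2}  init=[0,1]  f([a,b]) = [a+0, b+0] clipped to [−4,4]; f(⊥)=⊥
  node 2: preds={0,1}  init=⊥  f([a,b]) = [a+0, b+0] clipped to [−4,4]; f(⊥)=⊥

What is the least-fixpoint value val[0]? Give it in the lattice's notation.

[1,4]

Worklist (11 pops):
  #1 pop 0: in=[0,1] → [1,2] (was ⊥); enqueue []
  #2 pop 1: in=[1,2] → [0,2] (was [0,1]); enqueue [0]
  #3 pop 2: in=[0,2] → [0,2] (was ⊥); enqueue [1]
  #4 pop 0: in=[0,2] → [1,3] (was [1,2]); enqueue [2]
  #5 pop 1: in=[0,3] → [0,3] (was [0,2]); enqueue [0]
  #6 pop 2: in=[0,3] → [0,3] (was [0,2]); enqueue [1]
  #7 pop 0: in=[0,3] → [1,4] (was [1,3]); enqueue [2]
  #8 pop 1: in=[0,4] → [0,4] (was [0,3]); enqueue [0]
  #9 pop 2: in=[0,4] → [0,4] (was [0,3]); enqueue [1]
  #10 pop 0: in=[0,4] → [1,4] (no change)
  #11 pop 1: in=[0,4] → [0,4] (no change)

Fixpoint:
  val[0] = [1,4]
  val[1] = [0,4]
  val[2] = [0,4]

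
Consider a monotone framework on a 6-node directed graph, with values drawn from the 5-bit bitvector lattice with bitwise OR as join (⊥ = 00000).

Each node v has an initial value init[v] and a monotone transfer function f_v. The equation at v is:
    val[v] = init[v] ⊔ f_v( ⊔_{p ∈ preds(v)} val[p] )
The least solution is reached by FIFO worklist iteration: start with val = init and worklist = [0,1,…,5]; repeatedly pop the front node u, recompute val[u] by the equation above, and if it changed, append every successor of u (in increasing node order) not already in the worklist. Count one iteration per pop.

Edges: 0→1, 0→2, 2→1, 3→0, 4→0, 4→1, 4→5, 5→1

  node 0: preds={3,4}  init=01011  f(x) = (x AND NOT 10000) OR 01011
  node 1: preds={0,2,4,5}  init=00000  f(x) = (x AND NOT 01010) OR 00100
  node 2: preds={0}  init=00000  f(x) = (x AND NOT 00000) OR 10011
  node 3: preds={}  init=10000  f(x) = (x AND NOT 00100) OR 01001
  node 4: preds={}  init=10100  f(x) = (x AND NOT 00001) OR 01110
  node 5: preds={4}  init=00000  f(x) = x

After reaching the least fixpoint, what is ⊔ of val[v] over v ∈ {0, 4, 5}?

Worklist (8 pops):
  #1 pop 0: in=10100 → 01111 (was 01011); enqueue []
  #2 pop 1: in=11111 → 10101 (was 00000); enqueue []
  #3 pop 2: in=01111 → 11111 (was 00000); enqueue [1]
  #4 pop 3: in=00000 → 11001 (was 10000); enqueue [0]
  #5 pop 4: in=00000 → 11110 (was 10100); enqueue []
  #6 pop 5: in=11110 → 11110 (was 00000); enqueue []
  #7 pop 1: in=11111 → 10101 (no change)
  #8 pop 0: in=11111 → 01111 (no change)

Fixpoint:
  val[0] = 01111
  val[1] = 10101
  val[2] = 11111
  val[3] = 11001
  val[4] = 11110
  val[5] = 11110

11111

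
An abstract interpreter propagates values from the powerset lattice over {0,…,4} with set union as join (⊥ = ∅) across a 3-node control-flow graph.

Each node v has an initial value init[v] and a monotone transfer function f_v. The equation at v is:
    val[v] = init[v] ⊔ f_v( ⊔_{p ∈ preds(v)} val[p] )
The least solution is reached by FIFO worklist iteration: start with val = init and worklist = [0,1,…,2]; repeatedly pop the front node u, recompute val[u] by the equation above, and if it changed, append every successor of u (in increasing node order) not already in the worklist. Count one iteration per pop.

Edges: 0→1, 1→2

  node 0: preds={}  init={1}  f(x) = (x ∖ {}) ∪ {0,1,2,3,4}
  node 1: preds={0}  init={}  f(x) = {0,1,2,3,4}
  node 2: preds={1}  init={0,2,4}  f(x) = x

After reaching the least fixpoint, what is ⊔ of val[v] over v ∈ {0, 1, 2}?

{0,1,2,3,4}

Iteration log — 3 steps:
  step 1. node 0  ⊔preds={}  new={0,1,2,3,4}  old={1}  +wl: 
  step 2. node 1  ⊔preds={0,1,2,3,4}  new={0,1,2,3,4}  old={}  +wl: 
  step 3. node 2  ⊔preds={0,1,2,3,4}  new={0,1,2,3,4}  old={0,2,4}  +wl: 

Least fixpoint reached:
  node 0: {0,1,2,3,4}
  node 1: {0,1,2,3,4}
  node 2: {0,1,2,3,4}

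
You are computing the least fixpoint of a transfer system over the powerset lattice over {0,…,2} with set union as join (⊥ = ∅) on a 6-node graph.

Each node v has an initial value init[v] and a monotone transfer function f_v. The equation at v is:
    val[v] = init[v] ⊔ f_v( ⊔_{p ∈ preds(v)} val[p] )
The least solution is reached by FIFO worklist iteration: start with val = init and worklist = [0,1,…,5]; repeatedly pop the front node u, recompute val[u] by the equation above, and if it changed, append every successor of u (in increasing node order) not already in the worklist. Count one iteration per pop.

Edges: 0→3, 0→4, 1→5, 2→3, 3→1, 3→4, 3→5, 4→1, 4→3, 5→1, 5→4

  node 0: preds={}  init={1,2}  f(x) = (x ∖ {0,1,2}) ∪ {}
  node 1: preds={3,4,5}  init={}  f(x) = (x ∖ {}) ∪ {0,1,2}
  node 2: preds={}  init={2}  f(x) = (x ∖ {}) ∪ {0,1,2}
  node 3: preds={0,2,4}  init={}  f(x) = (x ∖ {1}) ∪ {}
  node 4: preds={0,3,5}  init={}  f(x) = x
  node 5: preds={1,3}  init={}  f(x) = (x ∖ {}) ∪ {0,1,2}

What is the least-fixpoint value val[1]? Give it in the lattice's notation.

{0,1,2}

Iteration log — 9 steps:
  step 1. node 0  ⊔preds={}  new={1,2}  stable
  step 2. node 1  ⊔preds={}  new={0,1,2}  old={}  +wl: 
  step 3. node 2  ⊔preds={}  new={0,1,2}  old={2}  +wl: 
  step 4. node 3  ⊔preds={0,1,2}  new={0,2}  old={}  +wl: 1
  step 5. node 4  ⊔preds={0,1,2}  new={0,1,2}  old={}  +wl: 3
  step 6. node 5  ⊔preds={0,1,2}  new={0,1,2}  old={}  +wl: 4
  step 7. node 1  ⊔preds={0,1,2}  new={0,1,2}  stable
  step 8. node 3  ⊔preds={0,1,2}  new={0,2}  stable
  step 9. node 4  ⊔preds={0,1,2}  new={0,1,2}  stable

Least fixpoint reached:
  node 0: {1,2}
  node 1: {0,1,2}
  node 2: {0,1,2}
  node 3: {0,2}
  node 4: {0,1,2}
  node 5: {0,1,2}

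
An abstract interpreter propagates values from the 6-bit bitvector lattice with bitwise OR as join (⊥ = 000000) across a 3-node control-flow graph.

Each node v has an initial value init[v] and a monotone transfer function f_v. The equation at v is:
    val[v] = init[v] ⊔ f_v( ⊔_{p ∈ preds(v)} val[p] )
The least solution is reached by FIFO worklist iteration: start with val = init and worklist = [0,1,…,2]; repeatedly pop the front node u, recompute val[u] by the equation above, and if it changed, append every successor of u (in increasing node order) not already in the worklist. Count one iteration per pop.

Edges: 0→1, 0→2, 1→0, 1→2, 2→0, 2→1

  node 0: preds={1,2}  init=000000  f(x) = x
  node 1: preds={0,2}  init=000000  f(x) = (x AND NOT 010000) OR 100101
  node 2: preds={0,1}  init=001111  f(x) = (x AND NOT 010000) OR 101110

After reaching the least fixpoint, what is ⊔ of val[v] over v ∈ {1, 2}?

101111

Iteration log — 6 steps:
  step 1. node 0  ⊔preds=001111  new=001111  old=000000  +wl: 
  step 2. node 1  ⊔preds=001111  new=101111  old=000000  +wl: 0
  step 3. node 2  ⊔preds=101111  new=101111  old=001111  +wl: 1
  step 4. node 0  ⊔preds=101111  new=101111  old=001111  +wl: 2
  step 5. node 1  ⊔preds=101111  new=101111  stable
  step 6. node 2  ⊔preds=101111  new=101111  stable

Least fixpoint reached:
  node 0: 101111
  node 1: 101111
  node 2: 101111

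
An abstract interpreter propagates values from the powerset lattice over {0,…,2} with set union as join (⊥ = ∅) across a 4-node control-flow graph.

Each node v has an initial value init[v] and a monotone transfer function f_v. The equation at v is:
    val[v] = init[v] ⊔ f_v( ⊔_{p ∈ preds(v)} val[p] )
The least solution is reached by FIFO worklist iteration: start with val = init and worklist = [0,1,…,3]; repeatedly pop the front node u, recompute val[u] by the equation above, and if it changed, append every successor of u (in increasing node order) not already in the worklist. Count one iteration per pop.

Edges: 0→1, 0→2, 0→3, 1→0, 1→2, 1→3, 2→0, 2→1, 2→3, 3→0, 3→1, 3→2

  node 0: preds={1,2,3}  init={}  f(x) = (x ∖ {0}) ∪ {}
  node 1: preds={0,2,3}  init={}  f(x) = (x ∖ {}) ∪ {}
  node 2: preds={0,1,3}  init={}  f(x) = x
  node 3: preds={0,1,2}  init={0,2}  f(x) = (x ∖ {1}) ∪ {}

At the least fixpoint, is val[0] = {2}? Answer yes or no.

yes

Trace (6 dequeues):
  [1] u=0 | in {0,2} | out {2} | prev {} | push {}
  [2] u=1 | in {0,2} | out {0,2} | prev {} | push {0}
  [3] u=2 | in {0,2} | out {0,2} | prev {} | push {1}
  [4] u=3 | in {0,2} | out {0,2} | ==
  [5] u=0 | in {0,2} | out {2} | ==
  [6] u=1 | in {0,2} | out {0,2} | ==

Converged values:
  [0] {2}
  [1] {0,2}
  [2] {0,2}
  [3] {0,2}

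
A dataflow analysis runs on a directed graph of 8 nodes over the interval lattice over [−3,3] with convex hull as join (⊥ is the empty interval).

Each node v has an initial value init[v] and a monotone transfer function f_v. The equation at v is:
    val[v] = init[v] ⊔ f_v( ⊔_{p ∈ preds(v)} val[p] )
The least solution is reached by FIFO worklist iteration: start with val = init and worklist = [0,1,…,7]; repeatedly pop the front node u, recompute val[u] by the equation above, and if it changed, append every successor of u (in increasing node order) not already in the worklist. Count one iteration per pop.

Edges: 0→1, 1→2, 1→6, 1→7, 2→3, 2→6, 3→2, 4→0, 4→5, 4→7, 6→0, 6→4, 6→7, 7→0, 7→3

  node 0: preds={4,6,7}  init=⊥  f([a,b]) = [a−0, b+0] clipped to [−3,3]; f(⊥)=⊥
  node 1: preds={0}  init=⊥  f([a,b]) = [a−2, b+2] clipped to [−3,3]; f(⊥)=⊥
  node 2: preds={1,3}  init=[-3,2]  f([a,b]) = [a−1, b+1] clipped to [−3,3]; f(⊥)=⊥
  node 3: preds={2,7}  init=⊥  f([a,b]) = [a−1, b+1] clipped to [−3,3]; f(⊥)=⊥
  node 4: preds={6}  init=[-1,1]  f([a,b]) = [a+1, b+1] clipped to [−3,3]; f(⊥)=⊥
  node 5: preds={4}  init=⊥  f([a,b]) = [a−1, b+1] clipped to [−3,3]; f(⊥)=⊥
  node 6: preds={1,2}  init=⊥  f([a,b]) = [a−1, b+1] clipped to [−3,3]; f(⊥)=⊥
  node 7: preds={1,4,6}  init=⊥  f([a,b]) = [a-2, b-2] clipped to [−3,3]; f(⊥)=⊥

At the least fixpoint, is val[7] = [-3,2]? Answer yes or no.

Iteration log — 16 steps:
  step 1. node 0  ⊔preds=[-1,1]  new=[-1,1]  old=⊥  +wl: 
  step 2. node 1  ⊔preds=[-1,1]  new=[-3,3]  old=⊥  +wl: 
  step 3. node 2  ⊔preds=[-3,3]  new=[-3,3]  old=[-3,2]  +wl: 
  step 4. node 3  ⊔preds=[-3,3]  new=[-3,3]  old=⊥  +wl: 2
  step 5. node 4  ⊔preds=⊥  new=[-1,1]  stable
  step 6. node 5  ⊔preds=[-1,1]  new=[-2,2]  old=⊥  +wl: 
  step 7. node 6  ⊔preds=[-3,3]  new=[-3,3]  old=⊥  +wl: 0,4
  step 8. node 7  ⊔preds=[-3,3]  new=[-3,1]  old=⊥  +wl: 3
  step 9. node 2  ⊔preds=[-3,3]  new=[-3,3]  stable
  step 10. node 0  ⊔preds=[-3,3]  new=[-3,3]  old=[-1,1]  +wl: 1
  step 11. node 4  ⊔preds=[-3,3]  new=[-2,3]  old=[-1,1]  +wl: 0,5,7
  step 12. node 3  ⊔preds=[-3,3]  new=[-3,3]  stable
  step 13. node 1  ⊔preds=[-3,3]  new=[-3,3]  stable
  step 14. node 0  ⊔preds=[-3,3]  new=[-3,3]  stable
  step 15. node 5  ⊔preds=[-2,3]  new=[-3,3]  old=[-2,2]  +wl: 
  step 16. node 7  ⊔preds=[-3,3]  new=[-3,1]  stable

Least fixpoint reached:
  node 0: [-3,3]
  node 1: [-3,3]
  node 2: [-3,3]
  node 3: [-3,3]
  node 4: [-2,3]
  node 5: [-3,3]
  node 6: [-3,3]
  node 7: [-3,1]

no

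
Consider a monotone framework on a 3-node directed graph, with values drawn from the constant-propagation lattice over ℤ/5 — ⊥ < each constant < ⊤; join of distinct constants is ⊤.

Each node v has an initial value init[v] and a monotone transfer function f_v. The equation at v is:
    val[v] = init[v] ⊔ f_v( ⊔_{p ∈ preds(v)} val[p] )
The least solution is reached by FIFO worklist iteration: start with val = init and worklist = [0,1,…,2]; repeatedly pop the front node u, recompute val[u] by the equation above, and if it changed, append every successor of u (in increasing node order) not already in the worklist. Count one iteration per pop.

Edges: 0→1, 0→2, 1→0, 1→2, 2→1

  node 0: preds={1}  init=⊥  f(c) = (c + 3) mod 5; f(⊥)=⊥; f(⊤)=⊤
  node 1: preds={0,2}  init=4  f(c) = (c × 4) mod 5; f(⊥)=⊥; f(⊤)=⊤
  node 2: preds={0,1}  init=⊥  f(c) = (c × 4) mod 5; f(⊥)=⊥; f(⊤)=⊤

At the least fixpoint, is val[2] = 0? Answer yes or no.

Trace (6 dequeues):
  [1] u=0 | in 4 | out 2 | prev ⊥ | push {}
  [2] u=1 | in 2 | out ⊤ | prev 4 | push {0}
  [3] u=2 | in ⊤ | out ⊤ | prev ⊥ | push {1}
  [4] u=0 | in ⊤ | out ⊤ | prev 2 | push {2}
  [5] u=1 | in ⊤ | out ⊤ | ==
  [6] u=2 | in ⊤ | out ⊤ | ==

Converged values:
  [0] ⊤
  [1] ⊤
  [2] ⊤

no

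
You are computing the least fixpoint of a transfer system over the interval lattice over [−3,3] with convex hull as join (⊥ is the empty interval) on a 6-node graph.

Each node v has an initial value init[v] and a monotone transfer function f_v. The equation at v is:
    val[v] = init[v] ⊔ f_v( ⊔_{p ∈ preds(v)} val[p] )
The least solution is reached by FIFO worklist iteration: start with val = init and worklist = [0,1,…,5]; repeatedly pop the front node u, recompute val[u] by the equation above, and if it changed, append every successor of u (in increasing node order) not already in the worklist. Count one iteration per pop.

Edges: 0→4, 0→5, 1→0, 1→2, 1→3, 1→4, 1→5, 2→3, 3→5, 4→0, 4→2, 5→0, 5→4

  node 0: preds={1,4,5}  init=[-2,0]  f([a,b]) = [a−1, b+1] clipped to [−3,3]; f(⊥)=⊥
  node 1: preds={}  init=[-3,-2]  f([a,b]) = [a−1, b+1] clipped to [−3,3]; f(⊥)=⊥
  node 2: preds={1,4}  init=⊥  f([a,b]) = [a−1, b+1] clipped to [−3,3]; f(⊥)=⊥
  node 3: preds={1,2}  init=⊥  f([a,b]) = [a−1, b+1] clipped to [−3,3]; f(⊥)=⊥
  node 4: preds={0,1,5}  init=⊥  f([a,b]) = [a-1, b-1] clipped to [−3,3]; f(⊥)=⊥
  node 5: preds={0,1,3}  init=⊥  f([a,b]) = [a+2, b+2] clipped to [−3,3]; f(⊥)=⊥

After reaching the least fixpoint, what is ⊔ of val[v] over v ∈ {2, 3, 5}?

Iteration log — 17 steps:
  step 1. node 0  ⊔preds=[-3,-2]  new=[-3,0]  old=[-2,0]  +wl: 
  step 2. node 1  ⊔preds=⊥  new=[-3,-2]  stable
  step 3. node 2  ⊔preds=[-3,-2]  new=[-3,-1]  old=⊥  +wl: 
  step 4. node 3  ⊔preds=[-3,-1]  new=[-3,0]  old=⊥  +wl: 
  step 5. node 4  ⊔preds=[-3,0]  new=[-3,-1]  old=⊥  +wl: 0,2
  step 6. node 5  ⊔preds=[-3,0]  new=[-1,2]  old=⊥  +wl: 4
  step 7. node 0  ⊔preds=[-3,2]  new=[-3,3]  old=[-3,0]  +wl: 5
  step 8. node 2  ⊔preds=[-3,-1]  new=[-3,0]  old=[-3,-1]  +wl: 3
  step 9. node 4  ⊔preds=[-3,3]  new=[-3,2]  old=[-3,-1]  +wl: 0,2
  step 10. node 5  ⊔preds=[-3,3]  new=[-1,3]  old=[-1,2]  +wl: 4
  step 11. node 3  ⊔preds=[-3,0]  new=[-3,1]  old=[-3,0]  +wl: 5
  step 12. node 0  ⊔preds=[-3,3]  new=[-3,3]  stable
  step 13. node 2  ⊔preds=[-3,2]  new=[-3,3]  old=[-3,0]  +wl: 3
  step 14. node 4  ⊔preds=[-3,3]  new=[-3,2]  stable
  step 15. node 5  ⊔preds=[-3,3]  new=[-1,3]  stable
  step 16. node 3  ⊔preds=[-3,3]  new=[-3,3]  old=[-3,1]  +wl: 5
  step 17. node 5  ⊔preds=[-3,3]  new=[-1,3]  stable

Least fixpoint reached:
  node 0: [-3,3]
  node 1: [-3,-2]
  node 2: [-3,3]
  node 3: [-3,3]
  node 4: [-3,2]
  node 5: [-1,3]

[-3,3]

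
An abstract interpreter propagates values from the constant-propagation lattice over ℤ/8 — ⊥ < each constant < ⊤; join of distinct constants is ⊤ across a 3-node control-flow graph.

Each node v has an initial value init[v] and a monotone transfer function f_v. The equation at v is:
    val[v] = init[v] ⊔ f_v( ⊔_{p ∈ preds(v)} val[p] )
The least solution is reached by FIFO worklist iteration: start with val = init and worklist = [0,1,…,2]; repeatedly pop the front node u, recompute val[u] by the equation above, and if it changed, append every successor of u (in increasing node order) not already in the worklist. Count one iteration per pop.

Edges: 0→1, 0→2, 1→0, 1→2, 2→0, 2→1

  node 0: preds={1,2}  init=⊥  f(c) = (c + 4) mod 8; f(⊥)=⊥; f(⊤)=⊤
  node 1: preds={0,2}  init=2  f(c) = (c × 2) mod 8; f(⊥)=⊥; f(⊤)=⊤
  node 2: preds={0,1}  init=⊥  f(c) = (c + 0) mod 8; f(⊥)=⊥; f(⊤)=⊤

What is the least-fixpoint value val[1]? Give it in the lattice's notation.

Iteration log — 6 steps:
  step 1. node 0  ⊔preds=2  new=6  old=⊥  +wl: 
  step 2. node 1  ⊔preds=6  new=⊤  old=2  +wl: 0
  step 3. node 2  ⊔preds=⊤  new=⊤  old=⊥  +wl: 1
  step 4. node 0  ⊔preds=⊤  new=⊤  old=6  +wl: 2
  step 5. node 1  ⊔preds=⊤  new=⊤  stable
  step 6. node 2  ⊔preds=⊤  new=⊤  stable

Least fixpoint reached:
  node 0: ⊤
  node 1: ⊤
  node 2: ⊤

⊤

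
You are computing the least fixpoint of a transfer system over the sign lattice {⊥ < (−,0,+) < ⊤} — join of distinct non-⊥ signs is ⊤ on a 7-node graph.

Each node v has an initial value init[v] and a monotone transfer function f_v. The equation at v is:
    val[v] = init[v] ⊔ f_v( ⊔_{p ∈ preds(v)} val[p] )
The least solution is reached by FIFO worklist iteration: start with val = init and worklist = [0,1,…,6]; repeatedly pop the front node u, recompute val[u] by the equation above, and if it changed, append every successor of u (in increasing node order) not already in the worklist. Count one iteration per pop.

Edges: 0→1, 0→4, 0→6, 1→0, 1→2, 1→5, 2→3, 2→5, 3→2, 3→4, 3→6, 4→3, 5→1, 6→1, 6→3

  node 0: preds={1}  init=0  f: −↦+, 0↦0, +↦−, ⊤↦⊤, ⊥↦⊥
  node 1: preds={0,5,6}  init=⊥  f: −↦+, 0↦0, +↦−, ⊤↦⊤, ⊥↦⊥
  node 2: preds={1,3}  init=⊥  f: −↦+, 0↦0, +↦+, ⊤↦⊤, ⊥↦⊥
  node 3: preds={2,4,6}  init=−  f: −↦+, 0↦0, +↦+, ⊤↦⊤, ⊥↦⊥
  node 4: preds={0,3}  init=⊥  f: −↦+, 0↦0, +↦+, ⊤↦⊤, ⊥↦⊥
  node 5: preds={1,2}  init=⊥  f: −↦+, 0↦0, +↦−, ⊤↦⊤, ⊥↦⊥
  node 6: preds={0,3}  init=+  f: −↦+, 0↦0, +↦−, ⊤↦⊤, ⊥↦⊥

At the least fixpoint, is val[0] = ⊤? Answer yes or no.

yes

Trace (13 dequeues):
  [1] u=0 | in ⊥ | out 0 | ==
  [2] u=1 | in ⊤ | out ⊤ | prev ⊥ | push {0}
  [3] u=2 | in ⊤ | out ⊤ | prev ⊥ | push {}
  [4] u=3 | in ⊤ | out ⊤ | prev − | push {2}
  [5] u=4 | in ⊤ | out ⊤ | prev ⊥ | push {3}
  [6] u=5 | in ⊤ | out ⊤ | prev ⊥ | push {1}
  [7] u=6 | in ⊤ | out ⊤ | prev + | push {}
  [8] u=0 | in ⊤ | out ⊤ | prev 0 | push {4,6}
  [9] u=2 | in ⊤ | out ⊤ | ==
  [10] u=3 | in ⊤ | out ⊤ | ==
  [11] u=1 | in ⊤ | out ⊤ | ==
  [12] u=4 | in ⊤ | out ⊤ | ==
  [13] u=6 | in ⊤ | out ⊤ | ==

Converged values:
  [0] ⊤
  [1] ⊤
  [2] ⊤
  [3] ⊤
  [4] ⊤
  [5] ⊤
  [6] ⊤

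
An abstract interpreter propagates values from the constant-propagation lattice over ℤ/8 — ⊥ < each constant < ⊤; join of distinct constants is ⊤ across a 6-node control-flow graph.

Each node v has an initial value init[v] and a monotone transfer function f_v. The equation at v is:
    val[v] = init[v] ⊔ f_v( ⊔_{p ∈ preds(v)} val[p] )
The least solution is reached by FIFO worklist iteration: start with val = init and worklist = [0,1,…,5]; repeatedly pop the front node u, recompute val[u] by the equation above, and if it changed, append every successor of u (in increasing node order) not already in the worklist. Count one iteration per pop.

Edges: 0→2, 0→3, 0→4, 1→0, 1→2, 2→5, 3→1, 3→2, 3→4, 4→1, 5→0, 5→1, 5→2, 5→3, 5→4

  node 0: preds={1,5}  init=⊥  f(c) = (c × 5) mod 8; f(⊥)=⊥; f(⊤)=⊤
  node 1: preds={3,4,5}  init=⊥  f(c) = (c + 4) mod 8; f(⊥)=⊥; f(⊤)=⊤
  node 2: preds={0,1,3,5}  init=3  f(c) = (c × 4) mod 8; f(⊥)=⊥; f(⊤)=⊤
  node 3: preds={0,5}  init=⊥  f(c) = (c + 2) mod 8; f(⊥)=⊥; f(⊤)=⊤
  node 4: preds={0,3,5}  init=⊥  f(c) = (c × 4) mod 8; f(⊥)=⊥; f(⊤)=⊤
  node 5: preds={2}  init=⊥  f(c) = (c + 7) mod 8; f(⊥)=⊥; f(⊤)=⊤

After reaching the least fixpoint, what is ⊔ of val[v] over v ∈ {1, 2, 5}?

Iteration log — 20 steps:
  step 1. node 0  ⊔preds=⊥  new=⊥  stable
  step 2. node 1  ⊔preds=⊥  new=⊥  stable
  step 3. node 2  ⊔preds=⊥  new=3  stable
  step 4. node 3  ⊔preds=⊥  new=⊥  stable
  step 5. node 4  ⊔preds=⊥  new=⊥  stable
  step 6. node 5  ⊔preds=3  new=2  old=⊥  +wl: 0,1,2,3,4
  step 7. node 0  ⊔preds=2  new=2  old=⊥  +wl: 
  step 8. node 1  ⊔preds=2  new=6  old=⊥  +wl: 0
  step 9. node 2  ⊔preds=⊤  new=⊤  old=3  +wl: 5
  step 10. node 3  ⊔preds=2  new=4  old=⊥  +wl: 1,2
  step 11. node 4  ⊔preds=⊤  new=⊤  old=⊥  +wl: 
  step 12. node 0  ⊔preds=⊤  new=⊤  old=2  +wl: 3,4
  step 13. node 5  ⊔preds=⊤  new=⊤  old=2  +wl: 0
  step 14. node 1  ⊔preds=⊤  new=⊤  old=6  +wl: 
  step 15. node 2  ⊔preds=⊤  new=⊤  stable
  step 16. node 3  ⊔preds=⊤  new=⊤  old=4  +wl: 1,2
  step 17. node 4  ⊔preds=⊤  new=⊤  stable
  step 18. node 0  ⊔preds=⊤  new=⊤  stable
  step 19. node 1  ⊔preds=⊤  new=⊤  stable
  step 20. node 2  ⊔preds=⊤  new=⊤  stable

Least fixpoint reached:
  node 0: ⊤
  node 1: ⊤
  node 2: ⊤
  node 3: ⊤
  node 4: ⊤
  node 5: ⊤

⊤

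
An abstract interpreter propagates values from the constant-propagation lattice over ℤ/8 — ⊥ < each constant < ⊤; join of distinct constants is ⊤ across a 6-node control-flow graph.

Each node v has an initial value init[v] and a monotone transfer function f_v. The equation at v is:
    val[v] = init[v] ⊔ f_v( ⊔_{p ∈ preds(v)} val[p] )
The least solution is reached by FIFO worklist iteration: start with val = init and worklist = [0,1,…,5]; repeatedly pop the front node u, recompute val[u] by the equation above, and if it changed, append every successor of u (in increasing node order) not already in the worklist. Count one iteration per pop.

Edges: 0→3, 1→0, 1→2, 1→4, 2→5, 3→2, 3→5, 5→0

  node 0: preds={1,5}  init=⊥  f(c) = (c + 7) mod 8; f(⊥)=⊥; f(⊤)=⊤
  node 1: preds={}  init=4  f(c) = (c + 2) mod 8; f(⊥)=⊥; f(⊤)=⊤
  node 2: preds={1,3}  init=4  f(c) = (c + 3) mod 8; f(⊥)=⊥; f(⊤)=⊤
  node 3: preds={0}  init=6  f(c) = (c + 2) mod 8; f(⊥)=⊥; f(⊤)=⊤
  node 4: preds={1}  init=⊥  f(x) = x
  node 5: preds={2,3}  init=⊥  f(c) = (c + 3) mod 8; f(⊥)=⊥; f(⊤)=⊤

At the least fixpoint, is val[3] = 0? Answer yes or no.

Worklist (9 pops):
  #1 pop 0: in=4 → 3 (was ⊥); enqueue []
  #2 pop 1: in=⊥ → 4 (no change)
  #3 pop 2: in=⊤ → ⊤ (was 4); enqueue []
  #4 pop 3: in=3 → ⊤ (was 6); enqueue [2]
  #5 pop 4: in=4 → 4 (was ⊥); enqueue []
  #6 pop 5: in=⊤ → ⊤ (was ⊥); enqueue [0]
  #7 pop 2: in=⊤ → ⊤ (no change)
  #8 pop 0: in=⊤ → ⊤ (was 3); enqueue [3]
  #9 pop 3: in=⊤ → ⊤ (no change)

Fixpoint:
  val[0] = ⊤
  val[1] = 4
  val[2] = ⊤
  val[3] = ⊤
  val[4] = 4
  val[5] = ⊤

no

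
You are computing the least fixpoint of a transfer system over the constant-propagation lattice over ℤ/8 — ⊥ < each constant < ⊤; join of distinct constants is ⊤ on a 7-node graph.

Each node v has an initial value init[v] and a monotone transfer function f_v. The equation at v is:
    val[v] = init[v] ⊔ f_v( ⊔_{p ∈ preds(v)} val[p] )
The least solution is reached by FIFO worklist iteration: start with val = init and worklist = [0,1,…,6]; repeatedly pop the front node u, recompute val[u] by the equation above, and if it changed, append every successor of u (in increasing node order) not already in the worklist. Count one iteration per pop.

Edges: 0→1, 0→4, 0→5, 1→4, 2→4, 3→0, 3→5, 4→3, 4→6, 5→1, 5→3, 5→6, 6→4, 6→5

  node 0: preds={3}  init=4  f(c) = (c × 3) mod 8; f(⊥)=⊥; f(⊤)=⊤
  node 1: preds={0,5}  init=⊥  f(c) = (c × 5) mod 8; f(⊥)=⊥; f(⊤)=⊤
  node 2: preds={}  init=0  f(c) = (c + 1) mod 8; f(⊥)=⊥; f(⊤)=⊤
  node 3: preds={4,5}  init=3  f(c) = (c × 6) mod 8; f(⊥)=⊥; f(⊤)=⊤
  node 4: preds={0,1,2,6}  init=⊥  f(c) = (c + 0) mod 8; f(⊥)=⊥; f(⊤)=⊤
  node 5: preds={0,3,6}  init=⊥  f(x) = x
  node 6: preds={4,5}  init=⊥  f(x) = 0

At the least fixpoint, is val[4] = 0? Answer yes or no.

no

Iteration log — 12 steps:
  step 1. node 0  ⊔preds=3  new=⊤  old=4  +wl: 
  step 2. node 1  ⊔preds=⊤  new=⊤  old=⊥  +wl: 
  step 3. node 2  ⊔preds=⊥  new=0  stable
  step 4. node 3  ⊔preds=⊥  new=3  stable
  step 5. node 4  ⊔preds=⊤  new=⊤  old=⊥  +wl: 3
  step 6. node 5  ⊔preds=⊤  new=⊤  old=⊥  +wl: 1
  step 7. node 6  ⊔preds=⊤  new=0  old=⊥  +wl: 4,5
  step 8. node 3  ⊔preds=⊤  new=⊤  old=3  +wl: 0
  step 9. node 1  ⊔preds=⊤  new=⊤  stable
  step 10. node 4  ⊔preds=⊤  new=⊤  stable
  step 11. node 5  ⊔preds=⊤  new=⊤  stable
  step 12. node 0  ⊔preds=⊤  new=⊤  stable

Least fixpoint reached:
  node 0: ⊤
  node 1: ⊤
  node 2: 0
  node 3: ⊤
  node 4: ⊤
  node 5: ⊤
  node 6: 0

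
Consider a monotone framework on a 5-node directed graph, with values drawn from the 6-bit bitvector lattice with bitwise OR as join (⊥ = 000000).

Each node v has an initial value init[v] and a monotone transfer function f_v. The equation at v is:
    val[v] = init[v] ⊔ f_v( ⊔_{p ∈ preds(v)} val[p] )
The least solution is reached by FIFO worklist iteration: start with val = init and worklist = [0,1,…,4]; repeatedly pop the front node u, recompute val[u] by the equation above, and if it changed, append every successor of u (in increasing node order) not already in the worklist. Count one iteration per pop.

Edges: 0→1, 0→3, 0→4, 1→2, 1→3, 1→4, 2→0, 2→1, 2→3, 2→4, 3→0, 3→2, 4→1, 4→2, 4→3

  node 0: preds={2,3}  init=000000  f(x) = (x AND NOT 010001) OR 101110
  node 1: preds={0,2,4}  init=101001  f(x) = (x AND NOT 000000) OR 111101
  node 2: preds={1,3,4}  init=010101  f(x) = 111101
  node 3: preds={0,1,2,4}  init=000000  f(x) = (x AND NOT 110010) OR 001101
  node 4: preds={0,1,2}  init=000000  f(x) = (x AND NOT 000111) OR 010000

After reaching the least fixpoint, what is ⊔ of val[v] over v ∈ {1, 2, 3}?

Trace (9 dequeues):
  [1] u=0 | in 010101 | out 101110 | prev 000000 | push {}
  [2] u=1 | in 111111 | out 111111 | prev 101001 | push {}
  [3] u=2 | in 111111 | out 111101 | prev 010101 | push {0,1}
  [4] u=3 | in 111111 | out 001101 | prev 000000 | push {2}
  [5] u=4 | in 111111 | out 111000 | prev 000000 | push {3}
  [6] u=0 | in 111101 | out 101110 | ==
  [7] u=1 | in 111111 | out 111111 | ==
  [8] u=2 | in 111111 | out 111101 | ==
  [9] u=3 | in 111111 | out 001101 | ==

Converged values:
  [0] 101110
  [1] 111111
  [2] 111101
  [3] 001101
  [4] 111000

111111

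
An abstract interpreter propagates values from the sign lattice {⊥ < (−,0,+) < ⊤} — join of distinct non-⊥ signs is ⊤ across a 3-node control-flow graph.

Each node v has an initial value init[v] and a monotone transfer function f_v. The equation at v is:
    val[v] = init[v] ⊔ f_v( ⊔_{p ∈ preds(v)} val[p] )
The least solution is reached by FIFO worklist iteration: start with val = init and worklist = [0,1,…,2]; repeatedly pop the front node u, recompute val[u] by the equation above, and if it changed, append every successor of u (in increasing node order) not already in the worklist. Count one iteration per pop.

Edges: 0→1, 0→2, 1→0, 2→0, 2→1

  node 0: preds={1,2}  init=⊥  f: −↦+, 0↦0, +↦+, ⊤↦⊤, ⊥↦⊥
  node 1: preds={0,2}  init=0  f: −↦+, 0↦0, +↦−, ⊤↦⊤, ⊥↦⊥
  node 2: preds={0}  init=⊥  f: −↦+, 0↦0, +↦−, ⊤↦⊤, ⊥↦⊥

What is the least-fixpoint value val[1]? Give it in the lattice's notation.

0

Trace (5 dequeues):
  [1] u=0 | in 0 | out 0 | prev ⊥ | push {}
  [2] u=1 | in 0 | out 0 | ==
  [3] u=2 | in 0 | out 0 | prev ⊥ | push {0,1}
  [4] u=0 | in 0 | out 0 | ==
  [5] u=1 | in 0 | out 0 | ==

Converged values:
  [0] 0
  [1] 0
  [2] 0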